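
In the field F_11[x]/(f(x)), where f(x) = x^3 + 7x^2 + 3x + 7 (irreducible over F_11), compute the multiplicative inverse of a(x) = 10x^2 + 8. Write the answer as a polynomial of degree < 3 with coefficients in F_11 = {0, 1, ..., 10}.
a(x)^(-1) ≡ 7x + 5 (mod f(x))

Since f is irreducible over F_11, F_11[x]/(f) is a field and a(x) ≠ 0 has an inverse. Apply the extended Euclidean algorithm to f(x) and a(x) in F_11[x]: f(x) = (10x + 4)·a(x) + (8). The last nonzero remainder is the constant 8 = gcd(f, a) in F_11. Back-substituting through the division chain expresses 8 = s(x)·a(x) + t(x)·f(x) with s(x) ≡ x + 7 (mod f), so (x + 7)·a(x) ≡ 8 (mod f). Multiplying by 8^(-1) ≡ 7 in F_11 gives a(x)^(-1) ≡ 7·(x + 7) ≡ 7x + 5 (mod f). Check: (10x^2 + 8)·(7x + 5) = 4x^3 + 6x^2 + x + 7 ≡ 1 (mod x^3 + 7x^2 + 3x + 7).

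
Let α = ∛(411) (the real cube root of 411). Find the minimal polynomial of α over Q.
m_α(x) = x^3 - 411

α satisfies α^3 = 411, so x^3 - 411 annihilates α. By the rational root test, a rational root p/q (in lowest terms) of x^3 - 411 would satisfy p^3 = 411 q^3, forcing q = 1 and p^3 = 411; but 411 is not a perfect cube, contradiction. A monic cubic over Q with no rational root is irreducible (any nontrivial factorization would include a linear factor). Hence x^3 - 411 is the minimal polynomial of α, and in particular [Q(α):Q] = 3.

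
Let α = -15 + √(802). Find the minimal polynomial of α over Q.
m_α(x) = x^2 + 30x - 577

From α + 15 = √(802), squaring gives (α + 15)^2 = 802, i.e. α^2 + 30α + 225 = 802, so α^2 + 30α - 577 = 0. The discriminant of x^2 + 30x - 577 is (30)^2 - 4·(-577) = 900 + 2308 = 3208, and 4·(802) is not a perfect square in Q since 802 is squarefree and ≠ 1. Hence x^2 + 30x - 577 is irreducible over Q and is the minimal polynomial of α.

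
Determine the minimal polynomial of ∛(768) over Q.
m_α(x) = x^3 - 768

α satisfies α^3 = 768, so x^3 - 768 annihilates α. By the rational root test, a rational root p/q (in lowest terms) of x^3 - 768 would satisfy p^3 = 768 q^3, forcing q = 1 and p^3 = 768; but 768 is not a perfect cube, contradiction. A monic cubic over Q with no rational root is irreducible (any nontrivial factorization would include a linear factor). Hence x^3 - 768 is the minimal polynomial of α, and in particular [Q(α):Q] = 3.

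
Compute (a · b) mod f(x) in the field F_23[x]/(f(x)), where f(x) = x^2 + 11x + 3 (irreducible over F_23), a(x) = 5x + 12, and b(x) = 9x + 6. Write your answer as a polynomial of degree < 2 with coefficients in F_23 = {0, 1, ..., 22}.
a · b ≡ 11x + 6 (mod f(x))

Multiply in F_23[x]: a(x)·b(x) = (5x + 12)·(9x + 6) = 22x^2 + 3. This has degree ≥ 2, so divide by f(x) over F_23: 22x^2 + 3 = (22)·(x^2 + 11x + 3) + (11x + 6). Hence a·b ≡ 11x + 6 (mod f). (F_23[x]/(f) is a field with 23^2 = 529 elements since f is irreducible of degree 2.)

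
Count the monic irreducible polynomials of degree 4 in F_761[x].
There are 83845138380 monic irreducible polynomials of degree 4 over F_761

Each element of F_{761^4} that lies in no proper subfield is a root of exactly one monic irreducible of degree 4 over F_761, and each such polynomial has 4 distinct roots in F_{761^4}. By Möbius inversion the count is N_761(4) = (1/4) Σ_{d|4} μ(4/d) · 761^d = (1/4)(μ(4)·761^1 + μ(2)·761^2 + μ(1)·761^4) = 335380553520/4 = 83845138380.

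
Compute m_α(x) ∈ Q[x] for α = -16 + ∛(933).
m_α(x) = x^3 + 48x^2 + 768x + 3163

Set β = α + 16 = ∛(933), so β^3 = 933. Then (α + 16)^3 - 933 = 0, i.e. α is a root of g(x) = (x + 16)^3 - 933 = x^3 + 48x^2 + 768x + 3163. Since g(x) = h(x + 16) where h(x) = x^3 - 933, and h is irreducible over Q (because 933 is not a perfect cube, so h has no rational root, and a monic cubic with no rational root is irreducible), g is also irreducible (irreducibility is preserved under the substitution x → x + 16). Hence m_α(x) = x^3 + 48x^2 + 768x + 3163.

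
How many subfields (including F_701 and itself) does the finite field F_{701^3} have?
F_{701^3} has 2 subfields

The subfields of F_{p^n} are exactly the fields F_{p^d} for d | n (each is the fixed field of the unique index-d subgroup of Gal(F_{p^n}/F_p) ≅ Z/nZ). The divisors of n = 3 are {1, 3}, giving 2 subfields: F_{701^1}, F_{701^3}.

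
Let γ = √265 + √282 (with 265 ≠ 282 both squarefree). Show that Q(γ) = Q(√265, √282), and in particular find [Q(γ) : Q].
[Q(γ) : Q] = 4 (equivalently, Q(γ) = Q(√265, √282))

Obviously Q(γ) ⊆ Q(√265, √282), and [Q(√265, √282):Q] = 4 (since 265, 282 are distinct squarefree integers > 1 with 74730 not a perfect square). To show equality we compute the minimal polynomial of γ. From γ = √265 + √282: γ^2 = 265 + 2√(74730) + 282 = 547 + 2√(74730), so γ^2 - 547 = 2√(74730); squaring, (γ^2 - 547)^2 = 4·74730, i.e. γ^4 - 1094γ^2 + 299209 - 298920 = 0, i.e. γ^4 - 1094γ^2 + 289 = 0. So γ is a root of x^4 - 1094x^2 + 289. This polynomial is irreducible over Q: it has no rational root (each ±√265 ± √282 is irrational), and any factorization into two quadratics over Q would force √(74730) ∈ Q (pairing opposite roots) or √265, √282 ∈ Q (other pairings), all impossible. Hence [Q(γ):Q] = 4 = [Q(√265, √282):Q], so Q(γ) = Q(√265, √282).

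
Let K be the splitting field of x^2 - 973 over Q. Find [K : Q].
[K : Q] = 2

f(x) = x^2 - 973 factors as (x - √973)(x + √973). The splitting field is K = Q(√973). Since 973 is squarefree and > 1, it is not a perfect square, so x^2 - 973 is irreducible over Q and [Q(√973) : Q] = 2. Hence [K : Q] = 2.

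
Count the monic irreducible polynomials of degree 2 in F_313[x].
There are 48828 monic irreducible polynomials of degree 2 over F_313

Each element of F_{313^2} that lies in no proper subfield is a root of exactly one monic irreducible of degree 2 over F_313, and each such polynomial has 2 distinct roots in F_{313^2}. By Möbius inversion the count is N_313(2) = (1/2) Σ_{d|2} μ(2/d) · 313^d = (1/2)(μ(2)·313^1 + μ(1)·313^2) = 97656/2 = 48828.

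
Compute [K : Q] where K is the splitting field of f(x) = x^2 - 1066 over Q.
[K : Q] = 2

f(x) = x^2 - 1066 factors as (x - √1066)(x + √1066). The splitting field is K = Q(√1066). Since 1066 is squarefree and > 1, it is not a perfect square, so x^2 - 1066 is irreducible over Q and [Q(√1066) : Q] = 2. Hence [K : Q] = 2.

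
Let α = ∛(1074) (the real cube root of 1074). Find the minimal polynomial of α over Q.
m_α(x) = x^3 - 1074

α satisfies α^3 = 1074, so x^3 - 1074 annihilates α. By the rational root test, a rational root p/q (in lowest terms) of x^3 - 1074 would satisfy p^3 = 1074 q^3, forcing q = 1 and p^3 = 1074; but 1074 is not a perfect cube, contradiction. A monic cubic over Q with no rational root is irreducible (any nontrivial factorization would include a linear factor). Hence x^3 - 1074 is the minimal polynomial of α, and in particular [Q(α):Q] = 3.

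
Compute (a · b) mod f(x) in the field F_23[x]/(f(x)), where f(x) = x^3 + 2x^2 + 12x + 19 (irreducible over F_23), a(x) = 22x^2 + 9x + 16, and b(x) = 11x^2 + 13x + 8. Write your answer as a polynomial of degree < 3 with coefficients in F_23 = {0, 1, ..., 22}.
a · b ≡ 17x^2 + 21x + 8 (mod f(x))

Multiply in F_23[x]: a(x)·b(x) = (22x^2 + 9x + 16)·(11x^2 + 13x + 8) = 12x^4 + 17x^3 + 9x^2 + 4x + 13. This has degree ≥ 3, so divide by f(x) over F_23: 12x^4 + 17x^3 + 9x^2 + 4x + 13 = (12x + 16)·(x^3 + 2x^2 + 12x + 19) + (17x^2 + 21x + 8). Hence a·b ≡ 17x^2 + 21x + 8 (mod f). (F_23[x]/(f) is a field with 23^3 = 12167 elements since f is irreducible of degree 3.)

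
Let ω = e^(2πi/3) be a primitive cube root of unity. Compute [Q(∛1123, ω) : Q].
[Q(∛1123, ω) : Q] = 6

[Q(∛1123):Q] = 3 (min poly x^3 - 1123, irreducible since 1123 is not a perfect cube). [Q(ω):Q] = 2 (min poly x^2 + x + 1). Since Q(∛1123) ⊂ R and ω ∉ R, we have ω ∉ Q(∛1123), so x^2 + x + 1 remains irreducible over Q(∛1123) and [Q(∛1123, ω) : Q(∛1123)] = 2. By the tower law, [Q(∛1123, ω) : Q] = 3 · 2 = 6. (In fact Q(∛1123, ω) is the splitting field of x^3 - 1123 over Q.)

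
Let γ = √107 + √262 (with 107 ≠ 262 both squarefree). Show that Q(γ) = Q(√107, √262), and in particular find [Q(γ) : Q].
[Q(γ) : Q] = 4 (equivalently, Q(γ) = Q(√107, √262))

Obviously Q(γ) ⊆ Q(√107, √262), and [Q(√107, √262):Q] = 4 (since 107, 262 are distinct squarefree integers > 1 with 28034 not a perfect square). To show equality we compute the minimal polynomial of γ. From γ = √107 + √262: γ^2 = 107 + 2√(28034) + 262 = 369 + 2√(28034), so γ^2 - 369 = 2√(28034); squaring, (γ^2 - 369)^2 = 4·28034, i.e. γ^4 - 738γ^2 + 136161 - 112136 = 0, i.e. γ^4 - 738γ^2 + 24025 = 0. So γ is a root of x^4 - 738x^2 + 24025. This polynomial is irreducible over Q: it has no rational root (each ±√107 ± √262 is irrational), and any factorization into two quadratics over Q would force √(28034) ∈ Q (pairing opposite roots) or √107, √262 ∈ Q (other pairings), all impossible. Hence [Q(γ):Q] = 4 = [Q(√107, √262):Q], so Q(γ) = Q(√107, √262).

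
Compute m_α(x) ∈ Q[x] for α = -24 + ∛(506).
m_α(x) = x^3 + 72x^2 + 1728x + 13318

Set β = α + 24 = ∛(506), so β^3 = 506. Then (α + 24)^3 - 506 = 0, i.e. α is a root of g(x) = (x + 24)^3 - 506 = x^3 + 72x^2 + 1728x + 13318. Since g(x) = h(x + 24) where h(x) = x^3 - 506, and h is irreducible over Q (because 506 is not a perfect cube, so h has no rational root, and a monic cubic with no rational root is irreducible), g is also irreducible (irreducibility is preserved under the substitution x → x + 24). Hence m_α(x) = x^3 + 72x^2 + 1728x + 13318.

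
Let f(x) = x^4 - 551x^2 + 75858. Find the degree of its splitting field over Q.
[K : Q] = 4

Solving the quadratic in x^2: x^2 = (551 ± √(551^2 - 4·75858))/2 = (551 ± √169)/2 = (551 ± 13)/2, giving x^2 = 269 or x^2 = 282. So f(x) = (x^2 - 269)(x^2 - 282) and the roots of f are ±√269, ±√282. Hence the splitting field is K = Q(√269, √282). Since 269 and 282 are distinct squarefree integers > 1, their product 75858 is not a perfect square, so √282 ∉ Q(√269). By the tower law [K:Q] = [Q(√269,√282):Q(√269)] · [Q(√269):Q] = 2 · 2 = 4.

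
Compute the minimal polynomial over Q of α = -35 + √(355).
m_α(x) = x^2 + 70x + 870

From α + 35 = √(355), squaring gives (α + 35)^2 = 355, i.e. α^2 + 70α + 1225 = 355, so α^2 + 70α + 870 = 0. The discriminant of x^2 + 70x + 870 is (70)^2 - 4·(870) = 4900 - 3480 = 1420, and 4·(355) is not a perfect square in Q since 355 is squarefree and ≠ 1. Hence x^2 + 70x + 870 is irreducible over Q and is the minimal polynomial of α.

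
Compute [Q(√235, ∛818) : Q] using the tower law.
[Q(√235, ∛818) : Q] = 6

Let L = Q(√235, ∛818). Since Q(√235) ⊂ L and [Q(√235):Q] = 2, the tower law gives 2 | [L:Q]. Likewise Q(∛818) ⊂ L with [Q(∛818):Q] = 3 (because 818 is not a perfect cube), so 3 | [L:Q]. As gcd(2,3) = 1, [L:Q] is divisible by 6. Conversely L is generated over Q by √235 and ∛818, so [L:Q] ≤ 2·3 = 6. Therefore [Q(√235, ∛818) : Q] = 6.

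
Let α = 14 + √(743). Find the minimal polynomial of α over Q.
m_α(x) = x^2 - 28x - 547

From α - 14 = √(743), squaring gives (α - 14)^2 = 743, i.e. α^2 - 28α + 196 = 743, so α^2 - 28α - 547 = 0. The discriminant of x^2 - 28x - 547 is (-28)^2 - 4·(-547) = 784 + 2188 = 2972, and 4·(743) is not a perfect square in Q since 743 is squarefree and ≠ 1. Hence x^2 - 28x - 547 is irreducible over Q and is the minimal polynomial of α.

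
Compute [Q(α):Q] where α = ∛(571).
[Q(α):Q] = 3

The minimal polynomial of α is x^3 - 571, irreducible over Q since 571 is not a perfect cube (so x^3 - 571 has no rational root). Hence [Q(α):Q] = deg(m_α) = 3.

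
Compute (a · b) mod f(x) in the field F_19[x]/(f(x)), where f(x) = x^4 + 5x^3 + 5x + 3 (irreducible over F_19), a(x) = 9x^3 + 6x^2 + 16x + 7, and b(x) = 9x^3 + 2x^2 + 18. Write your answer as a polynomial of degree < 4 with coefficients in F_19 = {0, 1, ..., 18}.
a · b ≡ 5x^2 + 10x + 2 (mod f(x))

Multiply in F_19[x]: a(x)·b(x) = (9x^3 + 6x^2 + 16x + 7)·(9x^3 + 2x^2 + 18) = 5x^6 + 15x^5 + 4x^4 + 10x^3 + 8x^2 + 3x + 12. This has degree ≥ 4, so divide by f(x) over F_19: 5x^6 + 15x^5 + 4x^4 + 10x^3 + 8x^2 + 3x + 12 = (5x^2 + 9x + 16)·(x^4 + 5x^3 + 5x + 3) + (5x^2 + 10x + 2). Hence a·b ≡ 5x^2 + 10x + 2 (mod f). (F_19[x]/(f) is a field with 19^4 = 130321 elements since f is irreducible of degree 4.)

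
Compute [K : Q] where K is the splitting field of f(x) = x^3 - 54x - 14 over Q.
[K : Q] = 6

By the rational root test, any rational root of the monic integer polynomial f(x) = x^3 - 54x - 14 must be an integer dividing the constant term -14, i.e. one of ±{1, 2, 7, 14}. Evaluating: f(1) = -67, f(-1) = 39, f(2) = -114, f(-2) = 86, f(7) = -49, f(-7) = 21, f(14) = 1974, f(-14) = -2002; none is 0, so f has no rational root and is therefore irreducible over Q (a cubic with no linear factor over a field is irreducible). For an irreducible cubic, the Galois group is A_3 or S_3 according as the discriminant disc(f) = -4a^3 - 27b^2 = -4·(-54)^3 - 27·(-14)^2 = 624564 is or is not a square in Q. Here disc(f) = 624564 is not a perfect square in Q, so the Galois group of f over Q is not contained in A_3 and must be all of S_3. The splitting field has degree |S_3| = 6 over Q, so [K : Q] = 6.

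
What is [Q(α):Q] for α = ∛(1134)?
[Q(α):Q] = 3

The minimal polynomial of α is x^3 - 1134, irreducible over Q since 1134 is not a perfect cube (so x^3 - 1134 has no rational root). Hence [Q(α):Q] = deg(m_α) = 3.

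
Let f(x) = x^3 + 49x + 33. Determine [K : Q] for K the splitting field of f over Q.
[K : Q] = 6

By the rational root test, any rational root of the monic integer polynomial f(x) = x^3 + 49x + 33 must be an integer dividing the constant term 33, i.e. one of ±{1, 3, 11, 33}. Evaluating: f(1) = 83, f(-1) = -17, f(3) = 207, f(-3) = -141, f(11) = 1903, f(-11) = -1837, f(33) = 37587, f(-33) = -37521; none is 0, so f has no rational root and is therefore irreducible over Q (a cubic with no linear factor over a field is irreducible). For an irreducible cubic, the Galois group is A_3 or S_3 according as the discriminant disc(f) = -4a^3 - 27b^2 = -4·(49)^3 - 27·(33)^2 = -499999 is or is not a square in Q. Here disc(f) = -499999 is not a perfect square in Q, so the Galois group of f over Q is not contained in A_3 and must be all of S_3. The splitting field has degree |S_3| = 6 over Q, so [K : Q] = 6.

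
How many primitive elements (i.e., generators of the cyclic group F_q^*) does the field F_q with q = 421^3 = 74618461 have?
There are φ(74618460) = 17055360 primitive elements

F_q^* is cyclic of order q - 1 = 74618460. A cyclic group of order m has exactly φ(m) generators. Here m = 74618460 = 2^2 · 3^2 · 5 · 7 · 59221, so the number of primitive elements is φ(74618460) = 17055360.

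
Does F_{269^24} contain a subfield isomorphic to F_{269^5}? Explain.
No: F_{269^5} is not a subfield of F_{269^24}

F_{p^m} embeds in F_{p^n} iff m | n. Here 5 ∤ 24 (since 24 = 4·5 + 4 with remainder 4 ≠ 0), so F_{269^5} is not a subfield of F_{269^24}. Equivalently: if it were, the tower law would give 5 = [F_{269^5}:F_269] dividing [F_{269^24}:F_269] = 24, contradiction.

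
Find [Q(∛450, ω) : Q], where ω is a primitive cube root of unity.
[Q(∛450, ω) : Q] = 6

[Q(∛450):Q] = 3 (min poly x^3 - 450, irreducible since 450 is not a perfect cube). [Q(ω):Q] = 2 (min poly x^2 + x + 1). Since Q(∛450) ⊂ R and ω ∉ R, we have ω ∉ Q(∛450), so x^2 + x + 1 remains irreducible over Q(∛450) and [Q(∛450, ω) : Q(∛450)] = 2. By the tower law, [Q(∛450, ω) : Q] = 3 · 2 = 6. (In fact Q(∛450, ω) is the splitting field of x^3 - 450 over Q.)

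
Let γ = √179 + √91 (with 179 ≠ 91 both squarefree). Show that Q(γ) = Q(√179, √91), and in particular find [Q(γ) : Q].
[Q(γ) : Q] = 4 (equivalently, Q(γ) = Q(√179, √91))

Obviously Q(γ) ⊆ Q(√179, √91), and [Q(√179, √91):Q] = 4 (since 179, 91 are distinct squarefree integers > 1 with 16289 not a perfect square). To show equality we compute the minimal polynomial of γ. From γ = √179 + √91: γ^2 = 179 + 2√(16289) + 91 = 270 + 2√(16289), so γ^2 - 270 = 2√(16289); squaring, (γ^2 - 270)^2 = 4·16289, i.e. γ^4 - 540γ^2 + 72900 - 65156 = 0, i.e. γ^4 - 540γ^2 + 7744 = 0. So γ is a root of x^4 - 540x^2 + 7744. This polynomial is irreducible over Q: it has no rational root (each ±√179 ± √91 is irrational), and any factorization into two quadratics over Q would force √(16289) ∈ Q (pairing opposite roots) or √179, √91 ∈ Q (other pairings), all impossible. Hence [Q(γ):Q] = 4 = [Q(√179, √91):Q], so Q(γ) = Q(√179, √91).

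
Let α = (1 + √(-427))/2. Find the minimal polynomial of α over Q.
m_α(x) = x^2 - x + 107

From 2α - 1 = √(-427), squaring gives (2α - 1)^2 = -427, i.e. 4α^2 - 4α + 1 = -427, so α^2 - α + (1 + 427)/4 = 0. Since -427 ≡ 1 (mod 4), (1 + 427)/4 = 107 ∈ Z. The polynomial x^2 - x + 107 has discriminant 1 - 4·(107) = -427, which is not a perfect square in Q (d = -427 is squarefree and ≠ 1), so x^2 - x + 107 is irreducible over Q. It is the minimal polynomial of α.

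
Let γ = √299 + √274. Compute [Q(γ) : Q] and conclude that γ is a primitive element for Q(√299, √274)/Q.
[Q(γ) : Q] = 4 (equivalently, Q(γ) = Q(√299, √274))

Obviously Q(γ) ⊆ Q(√299, √274), and [Q(√299, √274):Q] = 4 (since 299, 274 are distinct squarefree integers > 1 with 81926 not a perfect square). To show equality we compute the minimal polynomial of γ. From γ = √299 + √274: γ^2 = 299 + 2√(81926) + 274 = 573 + 2√(81926), so γ^2 - 573 = 2√(81926); squaring, (γ^2 - 573)^2 = 4·81926, i.e. γ^4 - 1146γ^2 + 328329 - 327704 = 0, i.e. γ^4 - 1146γ^2 + 625 = 0. So γ is a root of x^4 - 1146x^2 + 625. This polynomial is irreducible over Q: it has no rational root (each ±√299 ± √274 is irrational), and any factorization into two quadratics over Q would force √(81926) ∈ Q (pairing opposite roots) or √299, √274 ∈ Q (other pairings), all impossible. Hence [Q(γ):Q] = 4 = [Q(√299, √274):Q], so Q(γ) = Q(√299, √274).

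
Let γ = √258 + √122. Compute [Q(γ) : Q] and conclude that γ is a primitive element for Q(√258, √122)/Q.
[Q(γ) : Q] = 4 (equivalently, Q(γ) = Q(√258, √122))

Obviously Q(γ) ⊆ Q(√258, √122), and [Q(√258, √122):Q] = 4 (since 258, 122 are distinct squarefree integers > 1 with 31476 not a perfect square). To show equality we compute the minimal polynomial of γ. From γ = √258 + √122: γ^2 = 258 + 2√(31476) + 122 = 380 + 2√(31476), so γ^2 - 380 = 2√(31476); squaring, (γ^2 - 380)^2 = 4·31476, i.e. γ^4 - 760γ^2 + 144400 - 125904 = 0, i.e. γ^4 - 760γ^2 + 18496 = 0. So γ is a root of x^4 - 760x^2 + 18496. This polynomial is irreducible over Q: it has no rational root (each ±√258 ± √122 is irrational), and any factorization into two quadratics over Q would force √(31476) ∈ Q (pairing opposite roots) or √258, √122 ∈ Q (other pairings), all impossible. Hence [Q(γ):Q] = 4 = [Q(√258, √122):Q], so Q(γ) = Q(√258, √122).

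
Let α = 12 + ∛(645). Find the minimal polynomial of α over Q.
m_α(x) = x^3 - 36x^2 + 432x - 2373

Set β = α - 12 = ∛(645), so β^3 = 645. Then (α - 12)^3 - 645 = 0, i.e. α is a root of g(x) = (x - 12)^3 - 645 = x^3 - 36x^2 + 432x - 2373. Since g(x) = h(x - 12) where h(x) = x^3 - 645, and h is irreducible over Q (because 645 is not a perfect cube, so h has no rational root, and a monic cubic with no rational root is irreducible), g is also irreducible (irreducibility is preserved under the substitution x → x - 12). Hence m_α(x) = x^3 - 36x^2 + 432x - 2373.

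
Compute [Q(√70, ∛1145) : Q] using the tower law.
[Q(√70, ∛1145) : Q] = 6

Let L = Q(√70, ∛1145). Since Q(√70) ⊂ L and [Q(√70):Q] = 2, the tower law gives 2 | [L:Q]. Likewise Q(∛1145) ⊂ L with [Q(∛1145):Q] = 3 (because 1145 is not a perfect cube), so 3 | [L:Q]. As gcd(2,3) = 1, [L:Q] is divisible by 6. Conversely L is generated over Q by √70 and ∛1145, so [L:Q] ≤ 2·3 = 6. Therefore [Q(√70, ∛1145) : Q] = 6.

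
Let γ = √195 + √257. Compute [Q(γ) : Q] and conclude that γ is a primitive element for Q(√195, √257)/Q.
[Q(γ) : Q] = 4 (equivalently, Q(γ) = Q(√195, √257))

Obviously Q(γ) ⊆ Q(√195, √257), and [Q(√195, √257):Q] = 4 (since 195, 257 are distinct squarefree integers > 1 with 50115 not a perfect square). To show equality we compute the minimal polynomial of γ. From γ = √195 + √257: γ^2 = 195 + 2√(50115) + 257 = 452 + 2√(50115), so γ^2 - 452 = 2√(50115); squaring, (γ^2 - 452)^2 = 4·50115, i.e. γ^4 - 904γ^2 + 204304 - 200460 = 0, i.e. γ^4 - 904γ^2 + 3844 = 0. So γ is a root of x^4 - 904x^2 + 3844. This polynomial is irreducible over Q: it has no rational root (each ±√195 ± √257 is irrational), and any factorization into two quadratics over Q would force √(50115) ∈ Q (pairing opposite roots) or √195, √257 ∈ Q (other pairings), all impossible. Hence [Q(γ):Q] = 4 = [Q(√195, √257):Q], so Q(γ) = Q(√195, √257).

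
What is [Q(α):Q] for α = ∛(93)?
[Q(α):Q] = 3

The minimal polynomial of α is x^3 - 93, irreducible over Q since 93 is not a perfect cube (so x^3 - 93 has no rational root). Hence [Q(α):Q] = deg(m_α) = 3.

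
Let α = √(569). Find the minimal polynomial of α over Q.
m_α(x) = x^2 - 569

α satisfies α^2 - 569 = 0, so x^2 - 569 annihilates α. Since d = 569 is squarefree and ≠ 1, it is not a perfect square in Q, so x^2 - 569 has no rational root and is therefore irreducible over Q (a degree-2 polynomial over a field is irreducible iff it has no root). Hence m_α(x) = x^2 - 569.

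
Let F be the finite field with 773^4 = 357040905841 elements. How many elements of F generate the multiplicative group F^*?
There are φ(357040905840) = 92513304576 primitive elements

F_q^* is cyclic of order q - 1 = 357040905840. A cyclic group of order m has exactly φ(m) generators. Here m = 357040905840 = 2^4 · 3^2 · 5 · 43 · 193 · 59753, so the number of primitive elements is φ(357040905840) = 92513304576.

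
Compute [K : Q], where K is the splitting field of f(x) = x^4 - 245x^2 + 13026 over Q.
[K : Q] = 4

Solving the quadratic in x^2: x^2 = (245 ± √(245^2 - 4·13026))/2 = (245 ± √7921)/2 = (245 ± 89)/2, giving x^2 = 167 or x^2 = 78. So f(x) = (x^2 - 167)(x^2 - 78) and the roots of f are ±√167, ±√78. Hence the splitting field is K = Q(√167, √78). Since 167 and 78 are distinct squarefree integers > 1, their product 13026 is not a perfect square, so √78 ∉ Q(√167). By the tower law [K:Q] = [Q(√167,√78):Q(√167)] · [Q(√167):Q] = 2 · 2 = 4.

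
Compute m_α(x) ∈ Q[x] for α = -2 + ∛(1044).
m_α(x) = x^3 + 6x^2 + 12x - 1036

Set β = α + 2 = ∛(1044), so β^3 = 1044. Then (α + 2)^3 - 1044 = 0, i.e. α is a root of g(x) = (x + 2)^3 - 1044 = x^3 + 6x^2 + 12x - 1036. Since g(x) = h(x + 2) where h(x) = x^3 - 1044, and h is irreducible over Q (because 1044 is not a perfect cube, so h has no rational root, and a monic cubic with no rational root is irreducible), g is also irreducible (irreducibility is preserved under the substitution x → x + 2). Hence m_α(x) = x^3 + 6x^2 + 12x - 1036.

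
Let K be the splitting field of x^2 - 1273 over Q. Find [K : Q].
[K : Q] = 2

f(x) = x^2 - 1273 factors as (x - √1273)(x + √1273). The splitting field is K = Q(√1273). Since 1273 is squarefree and > 1, it is not a perfect square, so x^2 - 1273 is irreducible over Q and [Q(√1273) : Q] = 2. Hence [K : Q] = 2.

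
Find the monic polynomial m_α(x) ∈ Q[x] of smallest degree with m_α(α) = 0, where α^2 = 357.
m_α(x) = x^2 - 357

α satisfies α^2 - 357 = 0, so x^2 - 357 annihilates α. Since d = 357 is squarefree and ≠ 1, it is not a perfect square in Q, so x^2 - 357 has no rational root and is therefore irreducible over Q (a degree-2 polynomial over a field is irreducible iff it has no root). Hence m_α(x) = x^2 - 357.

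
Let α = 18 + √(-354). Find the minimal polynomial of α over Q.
m_α(x) = x^2 - 36x + 678

From α - 18 = √(-354), squaring gives (α - 18)^2 = -354, i.e. α^2 - 36α + 324 = -354, so α^2 - 36α + 678 = 0. The discriminant of x^2 - 36x + 678 is (-36)^2 - 4·(678) = 1296 - 2712 = -1416, and 4·(-354) is not a perfect square in Q since -354 is squarefree and ≠ 1. Hence x^2 - 36x + 678 is irreducible over Q and is the minimal polynomial of α.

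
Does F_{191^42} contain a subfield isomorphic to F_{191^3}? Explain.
Yes: F_{191^3} is a subfield of F_{191^42}

F_{p^m} embeds in F_{p^n} iff m | n (since F_{p^n} is the splitting field of x^(p^n) - x, and F_{p^m} ⊂ F_{p^n} forces p^n to be a power of p^m, i.e. m | n; conversely if m | n then every root of x^(p^m) - x is a root of x^(p^n) - x). Here 3 | 42 (since 42 = 14·3), so F_{191^3} is a subfield of F_{191^42}, and [F_{191^42} : F_{191^3}] = 42/3 = 14.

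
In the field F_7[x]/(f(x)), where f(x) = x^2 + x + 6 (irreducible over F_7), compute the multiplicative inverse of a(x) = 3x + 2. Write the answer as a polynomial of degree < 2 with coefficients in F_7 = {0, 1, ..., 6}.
a(x)^(-1) ≡ 6x + 2 (mod f(x))

Since f is irreducible over F_7, F_7[x]/(f) is a field and a(x) ≠ 0 has an inverse. Apply the extended Euclidean algorithm to f(x) and a(x) in F_7[x]: f(x) = (5x + 4)·a(x) + (5). The last nonzero remainder is the constant 5 = gcd(f, a) in F_7. Back-substituting through the division chain expresses 5 = s(x)·a(x) + t(x)·f(x) with s(x) ≡ 2x + 3 (mod f), so (2x + 3)·a(x) ≡ 5 (mod f). Multiplying by 5^(-1) ≡ 3 in F_7 gives a(x)^(-1) ≡ 3·(2x + 3) ≡ 6x + 2 (mod f). Check: (3x + 2)·(6x + 2) = 4x^2 + 4x + 4 ≡ 1 (mod x^2 + x + 6).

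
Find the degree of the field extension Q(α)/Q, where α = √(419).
[Q(α):Q] = 2

[Q(α):Q] equals the degree of the minimal polynomial of α. Here α^2 = 419 and x^2 - 419 is irreducible (d = 419 is squarefree, ≠ 1, hence not a square), so deg(m_α) = 2. Thus [Q(α):Q] = 2.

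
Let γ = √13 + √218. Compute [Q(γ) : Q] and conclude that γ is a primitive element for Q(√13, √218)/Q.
[Q(γ) : Q] = 4 (equivalently, Q(γ) = Q(√13, √218))

Obviously Q(γ) ⊆ Q(√13, √218), and [Q(√13, √218):Q] = 4 (since 13, 218 are distinct squarefree integers > 1 with 2834 not a perfect square). To show equality we compute the minimal polynomial of γ. From γ = √13 + √218: γ^2 = 13 + 2√(2834) + 218 = 231 + 2√(2834), so γ^2 - 231 = 2√(2834); squaring, (γ^2 - 231)^2 = 4·2834, i.e. γ^4 - 462γ^2 + 53361 - 11336 = 0, i.e. γ^4 - 462γ^2 + 42025 = 0. So γ is a root of x^4 - 462x^2 + 42025. This polynomial is irreducible over Q: it has no rational root (each ±√13 ± √218 is irrational), and any factorization into two quadratics over Q would force √(2834) ∈ Q (pairing opposite roots) or √13, √218 ∈ Q (other pairings), all impossible. Hence [Q(γ):Q] = 4 = [Q(√13, √218):Q], so Q(γ) = Q(√13, √218).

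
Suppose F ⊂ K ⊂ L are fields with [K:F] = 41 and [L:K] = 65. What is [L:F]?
[L:F] = 2665

The tower law says that for any tower of field extensions F ⊂ K ⊂ L with finite degrees, [L:F] = [L:K] · [K:F]. Here this gives [L:F] = 65 · 41 = 2665.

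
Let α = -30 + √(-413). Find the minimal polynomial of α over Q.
m_α(x) = x^2 + 60x + 1313

From α + 30 = √(-413), squaring gives (α + 30)^2 = -413, i.e. α^2 + 60α + 900 = -413, so α^2 + 60α + 1313 = 0. The discriminant of x^2 + 60x + 1313 is (60)^2 - 4·(1313) = 3600 - 5252 = -1652, and 4·(-413) is not a perfect square in Q since -413 is squarefree and ≠ 1. Hence x^2 + 60x + 1313 is irreducible over Q and is the minimal polynomial of α.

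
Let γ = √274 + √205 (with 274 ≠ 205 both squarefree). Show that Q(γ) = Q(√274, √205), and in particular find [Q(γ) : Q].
[Q(γ) : Q] = 4 (equivalently, Q(γ) = Q(√274, √205))

Obviously Q(γ) ⊆ Q(√274, √205), and [Q(√274, √205):Q] = 4 (since 274, 205 are distinct squarefree integers > 1 with 56170 not a perfect square). To show equality we compute the minimal polynomial of γ. From γ = √274 + √205: γ^2 = 274 + 2√(56170) + 205 = 479 + 2√(56170), so γ^2 - 479 = 2√(56170); squaring, (γ^2 - 479)^2 = 4·56170, i.e. γ^4 - 958γ^2 + 229441 - 224680 = 0, i.e. γ^4 - 958γ^2 + 4761 = 0. So γ is a root of x^4 - 958x^2 + 4761. This polynomial is irreducible over Q: it has no rational root (each ±√274 ± √205 is irrational), and any factorization into two quadratics over Q would force √(56170) ∈ Q (pairing opposite roots) or √274, √205 ∈ Q (other pairings), all impossible. Hence [Q(γ):Q] = 4 = [Q(√274, √205):Q], so Q(γ) = Q(√274, √205).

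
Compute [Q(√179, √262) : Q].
[Q(√179, √262) : Q] = 4

[Q(√179):Q] = 2 (min poly x^2 - 179, irreducible since 179 is squarefree > 1). For the top step, suppose √262 ∈ Q(√179), say √262 = c + d√179 with c, d ∈ Q. Squaring: 262 = c^2 + 179d^2 + 2cd√179. Since √179 ∉ Q this forces 2cd = 0. If d = 0 then √262 = c ∈ Q, contradicting 262 squarefree > 1. If c = 0 then 262 = 179d^2, so 179·262 = (179d)^2 is a perfect square in Q — but 179·262 = 46898 is not a perfect square (since 179 and 262 are distinct squarefree integers). Contradiction. Hence √262 ∉ Q(√179), so x^2 - 262 stays irreducible over Q(√179) and [Q(√179, √262) : Q(√179)] = 2. By the tower law, [Q(√179, √262) : Q] = 2 · 2 = 4.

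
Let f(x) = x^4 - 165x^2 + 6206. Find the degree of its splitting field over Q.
[K : Q] = 4

Solving the quadratic in x^2: x^2 = (165 ± √(165^2 - 4·6206))/2 = (165 ± √2401)/2 = (165 ± 49)/2, giving x^2 = 107 or x^2 = 58. So f(x) = (x^2 - 107)(x^2 - 58) and the roots of f are ±√107, ±√58. Hence the splitting field is K = Q(√107, √58). Since 107 and 58 are distinct squarefree integers > 1, their product 6206 is not a perfect square, so √58 ∉ Q(√107). By the tower law [K:Q] = [Q(√107,√58):Q(√107)] · [Q(√107):Q] = 2 · 2 = 4.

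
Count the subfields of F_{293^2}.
F_{293^2} has 2 subfields

The subfields of F_{p^n} are exactly the fields F_{p^d} for d | n (each is the fixed field of the unique index-d subgroup of Gal(F_{p^n}/F_p) ≅ Z/nZ). The divisors of n = 2 are {1, 2}, giving 2 subfields: F_{293^1}, F_{293^2}.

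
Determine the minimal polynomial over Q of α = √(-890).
m_α(x) = x^2 + 890

α satisfies α^2 + 890 = 0, so x^2 + 890 annihilates α. Since d = -890 is squarefree and ≠ 1, it is not a perfect square in Q, so x^2 + 890 has no rational root and is therefore irreducible over Q (a degree-2 polynomial over a field is irreducible iff it has no root). Hence m_α(x) = x^2 + 890.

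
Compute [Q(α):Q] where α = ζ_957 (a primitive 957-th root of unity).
[Q(α):Q] = 560

The minimal polynomial of ζ_957 over Q is the 957-th cyclotomic polynomial Φ_957(x), which is irreducible over Q and has degree φ(957) = 560. Hence [Q(α):Q] = φ(957) = 560.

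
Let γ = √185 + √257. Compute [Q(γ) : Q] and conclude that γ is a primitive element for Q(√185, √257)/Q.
[Q(γ) : Q] = 4 (equivalently, Q(γ) = Q(√185, √257))

Obviously Q(γ) ⊆ Q(√185, √257), and [Q(√185, √257):Q] = 4 (since 185, 257 are distinct squarefree integers > 1 with 47545 not a perfect square). To show equality we compute the minimal polynomial of γ. From γ = √185 + √257: γ^2 = 185 + 2√(47545) + 257 = 442 + 2√(47545), so γ^2 - 442 = 2√(47545); squaring, (γ^2 - 442)^2 = 4·47545, i.e. γ^4 - 884γ^2 + 195364 - 190180 = 0, i.e. γ^4 - 884γ^2 + 5184 = 0. So γ is a root of x^4 - 884x^2 + 5184. This polynomial is irreducible over Q: it has no rational root (each ±√185 ± √257 is irrational), and any factorization into two quadratics over Q would force √(47545) ∈ Q (pairing opposite roots) or √185, √257 ∈ Q (other pairings), all impossible. Hence [Q(γ):Q] = 4 = [Q(√185, √257):Q], so Q(γ) = Q(√185, √257).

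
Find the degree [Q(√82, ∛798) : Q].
[Q(√82, ∛798) : Q] = 6

Let L = Q(√82, ∛798). Since Q(√82) ⊂ L and [Q(√82):Q] = 2, the tower law gives 2 | [L:Q]. Likewise Q(∛798) ⊂ L with [Q(∛798):Q] = 3 (because 798 is not a perfect cube), so 3 | [L:Q]. As gcd(2,3) = 1, [L:Q] is divisible by 6. Conversely L is generated over Q by √82 and ∛798, so [L:Q] ≤ 2·3 = 6. Therefore [Q(√82, ∛798) : Q] = 6.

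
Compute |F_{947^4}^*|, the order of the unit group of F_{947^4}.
|F_{947^4}^*| = 804266382480

F_{947^4} has 947^4 = 804266382481 elements; its multiplicative group consists of all nonzero elements, so |F_{947^4}^*| = 804266382481 - 1 = 804266382480. (It is cyclic since any finite subgroup of the multiplicative group of a field is cyclic.)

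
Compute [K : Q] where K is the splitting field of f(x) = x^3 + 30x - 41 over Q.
[K : Q] = 6

By the rational root test, any rational root of the monic integer polynomial f(x) = x^3 + 30x - 41 must be an integer dividing the constant term -41, i.e. one of ±{1, 41}. Evaluating: f(1) = -10, f(-1) = -72, f(41) = 70110, f(-41) = -70192; none is 0, so f has no rational root and is therefore irreducible over Q (a cubic with no linear factor over a field is irreducible). For an irreducible cubic, the Galois group is A_3 or S_3 according as the discriminant disc(f) = -4a^3 - 27b^2 = -4·(30)^3 - 27·(-41)^2 = -153387 is or is not a square in Q. Here disc(f) = -153387 is not a perfect square in Q, so the Galois group of f over Q is not contained in A_3 and must be all of S_3. The splitting field has degree |S_3| = 6 over Q, so [K : Q] = 6.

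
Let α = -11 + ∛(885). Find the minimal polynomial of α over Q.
m_α(x) = x^3 + 33x^2 + 363x + 446

Set β = α + 11 = ∛(885), so β^3 = 885. Then (α + 11)^3 - 885 = 0, i.e. α is a root of g(x) = (x + 11)^3 - 885 = x^3 + 33x^2 + 363x + 446. Since g(x) = h(x + 11) where h(x) = x^3 - 885, and h is irreducible over Q (because 885 is not a perfect cube, so h has no rational root, and a monic cubic with no rational root is irreducible), g is also irreducible (irreducibility is preserved under the substitution x → x + 11). Hence m_α(x) = x^3 + 33x^2 + 363x + 446.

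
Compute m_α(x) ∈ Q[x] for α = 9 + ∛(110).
m_α(x) = x^3 - 27x^2 + 243x - 839

Set β = α - 9 = ∛(110), so β^3 = 110. Then (α - 9)^3 - 110 = 0, i.e. α is a root of g(x) = (x - 9)^3 - 110 = x^3 - 27x^2 + 243x - 839. Since g(x) = h(x - 9) where h(x) = x^3 - 110, and h is irreducible over Q (because 110 is not a perfect cube, so h has no rational root, and a monic cubic with no rational root is irreducible), g is also irreducible (irreducibility is preserved under the substitution x → x - 9). Hence m_α(x) = x^3 - 27x^2 + 243x - 839.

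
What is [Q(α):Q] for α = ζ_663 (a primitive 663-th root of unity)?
[Q(α):Q] = 384

The minimal polynomial of ζ_663 over Q is the 663-th cyclotomic polynomial Φ_663(x), which is irreducible over Q and has degree φ(663) = 384. Hence [Q(α):Q] = φ(663) = 384.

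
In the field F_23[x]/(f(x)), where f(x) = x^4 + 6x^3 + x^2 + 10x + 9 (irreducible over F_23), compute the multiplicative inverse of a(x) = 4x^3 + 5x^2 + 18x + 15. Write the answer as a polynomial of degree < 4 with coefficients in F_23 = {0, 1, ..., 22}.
a(x)^(-1) ≡ 14x^3 + 15x^2 + 9x + 12 (mod f(x))

Since f is irreducible over F_23, F_23[x]/(f) is a field and a(x) ≠ 0 has an inverse. Apply the extended Euclidean algorithm to f(x) and a(x) in F_23[x]: f(x) = (6x + 17)·a(x) + (15x^2 + 5x + 7);  a(x) = (11x + 12)·(15x^2 + 5x + 7) + (19x);  (15x^2 + 5x + 7) = (2x + 16)·(19x) + (7). The last nonzero remainder is the constant 7 = gcd(f, a) in F_23. Back-substituting through the division chain expresses 7 = s(x)·a(x) + t(x)·f(x) with s(x) ≡ 6x^3 + 13x^2 + 17x + 15 (mod f), so (6x^3 + 13x^2 + 17x + 15)·a(x) ≡ 7 (mod f). Multiplying by 7^(-1) ≡ 10 in F_23 gives a(x)^(-1) ≡ 10·(6x^3 + 13x^2 + 17x + 15) ≡ 14x^3 + 15x^2 + 9x + 12 (mod f). Check: (4x^3 + 5x^2 + 18x + 15)·(14x^3 + 15x^2 + 9x + 12) = 10x^6 + 15x^5 + 18x^4 + 21x^3 + 10x^2 + 6x + 19 ≡ 1 (mod x^4 + 6x^3 + x^2 + 10x + 9).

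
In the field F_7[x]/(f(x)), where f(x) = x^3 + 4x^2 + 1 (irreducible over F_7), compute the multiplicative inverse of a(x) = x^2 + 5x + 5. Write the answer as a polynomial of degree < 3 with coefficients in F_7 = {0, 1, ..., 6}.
a(x)^(-1) ≡ x + 6 (mod f(x))

Since f is irreducible over F_7, F_7[x]/(f) is a field and a(x) ≠ 0 has an inverse. Apply the extended Euclidean algorithm to f(x) and a(x) in F_7[x]: f(x) = (x + 6)·a(x) + (6). The last nonzero remainder is the constant 6 = gcd(f, a) in F_7. Back-substituting through the division chain expresses 6 = s(x)·a(x) + t(x)·f(x) with s(x) ≡ 6x + 1 (mod f), so (6x + 1)·a(x) ≡ 6 (mod f). Multiplying by 6^(-1) ≡ 6 in F_7 gives a(x)^(-1) ≡ 6·(6x + 1) ≡ x + 6 (mod f). Check: (x^2 + 5x + 5)·(x + 6) = x^3 + 4x^2 + 2 ≡ 1 (mod x^3 + 4x^2 + 1).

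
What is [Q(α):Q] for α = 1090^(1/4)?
[Q(α):Q] = 4

α is a root of x^4 - 1090. By Eisenstein's criterion at the prime p = 2 (which divides the constant term 1090 but p^2 = 4 does not, since 1090 is squarefree), x^4 - 1090 is irreducible over Q. Hence [Q(α):Q] = 4.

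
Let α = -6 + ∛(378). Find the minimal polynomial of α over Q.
m_α(x) = x^3 + 18x^2 + 108x - 162

Set β = α + 6 = ∛(378), so β^3 = 378. Then (α + 6)^3 - 378 = 0, i.e. α is a root of g(x) = (x + 6)^3 - 378 = x^3 + 18x^2 + 108x - 162. Since g(x) = h(x + 6) where h(x) = x^3 - 378, and h is irreducible over Q (because 378 is not a perfect cube, so h has no rational root, and a monic cubic with no rational root is irreducible), g is also irreducible (irreducibility is preserved under the substitution x → x + 6). Hence m_α(x) = x^3 + 18x^2 + 108x - 162.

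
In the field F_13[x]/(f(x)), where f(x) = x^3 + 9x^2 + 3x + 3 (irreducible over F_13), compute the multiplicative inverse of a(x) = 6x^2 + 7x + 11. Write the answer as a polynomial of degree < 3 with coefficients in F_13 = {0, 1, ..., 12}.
a(x)^(-1) ≡ x^2 + 3x + 4 (mod f(x))

Since f is irreducible over F_13, F_13[x]/(f) is a field and a(x) ≠ 0 has an inverse. Apply the extended Euclidean algorithm to f(x) and a(x) in F_13[x]: f(x) = (11x + 6)·a(x) + (9x + 2);  a(x) = (5x + 4)·(9x + 2) + (3). The last nonzero remainder is the constant 3 = gcd(f, a) in F_13. Back-substituting through the division chain expresses 3 = s(x)·a(x) + t(x)·f(x) with s(x) ≡ 3x^2 + 9x + 12 (mod f), so (3x^2 + 9x + 12)·a(x) ≡ 3 (mod f). Multiplying by 3^(-1) ≡ 9 in F_13 gives a(x)^(-1) ≡ 9·(3x^2 + 9x + 12) ≡ x^2 + 3x + 4 (mod f). Check: (6x^2 + 7x + 11)·(x^2 + 3x + 4) = 6x^4 + 12x^3 + 4x^2 + 9x + 5 ≡ 1 (mod x^3 + 9x^2 + 3x + 3).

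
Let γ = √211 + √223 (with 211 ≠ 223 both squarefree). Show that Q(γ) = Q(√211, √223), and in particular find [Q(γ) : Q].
[Q(γ) : Q] = 4 (equivalently, Q(γ) = Q(√211, √223))

Obviously Q(γ) ⊆ Q(√211, √223), and [Q(√211, √223):Q] = 4 (since 211, 223 are distinct squarefree integers > 1 with 47053 not a perfect square). To show equality we compute the minimal polynomial of γ. From γ = √211 + √223: γ^2 = 211 + 2√(47053) + 223 = 434 + 2√(47053), so γ^2 - 434 = 2√(47053); squaring, (γ^2 - 434)^2 = 4·47053, i.e. γ^4 - 868γ^2 + 188356 - 188212 = 0, i.e. γ^4 - 868γ^2 + 144 = 0. So γ is a root of x^4 - 868x^2 + 144. This polynomial is irreducible over Q: it has no rational root (each ±√211 ± √223 is irrational), and any factorization into two quadratics over Q would force √(47053) ∈ Q (pairing opposite roots) or √211, √223 ∈ Q (other pairings), all impossible. Hence [Q(γ):Q] = 4 = [Q(√211, √223):Q], so Q(γ) = Q(√211, √223).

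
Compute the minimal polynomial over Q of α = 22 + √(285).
m_α(x) = x^2 - 44x + 199

From α - 22 = √(285), squaring gives (α - 22)^2 = 285, i.e. α^2 - 44α + 484 = 285, so α^2 - 44α + 199 = 0. The discriminant of x^2 - 44x + 199 is (-44)^2 - 4·(199) = 1936 - 796 = 1140, and 4·(285) is not a perfect square in Q since 285 is squarefree and ≠ 1. Hence x^2 - 44x + 199 is irreducible over Q and is the minimal polynomial of α.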